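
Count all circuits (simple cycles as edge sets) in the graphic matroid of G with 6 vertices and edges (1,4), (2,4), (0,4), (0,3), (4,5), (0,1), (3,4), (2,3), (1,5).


A circuit in a graphic matroid = edge set of a simple cycle.
G has 6 vertices and 9 edges.
Enumerating all minimal edge subsets forming cycles...
Total circuits found: 10.

10


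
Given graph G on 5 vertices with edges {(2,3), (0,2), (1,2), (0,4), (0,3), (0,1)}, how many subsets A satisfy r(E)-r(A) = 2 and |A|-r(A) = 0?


R(x,y) = sum over A in 2^E of x^(r(E)-r(A)) * y^(|A|-r(A)).
G has 5 vertices, 6 edges. r(E) = 4.
Enumerate all 2^6 = 64 subsets.
Count subsets with r(E)-r(A)=2 and |A|-r(A)=0: 15.

15


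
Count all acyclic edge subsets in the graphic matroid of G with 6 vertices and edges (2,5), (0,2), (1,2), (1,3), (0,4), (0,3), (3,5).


An independent set in a graphic matroid is an acyclic edge subset.
G has 6 vertices and 7 edges.
Enumerate all 2^7 = 128 subsets, checking for acyclicity.
Total independent sets = 108.

108


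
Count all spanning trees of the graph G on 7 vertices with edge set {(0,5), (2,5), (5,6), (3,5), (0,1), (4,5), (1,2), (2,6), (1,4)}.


By Kirchhoff's matrix tree theorem, the number of spanning trees equals
the determinant of any cofactor of the Laplacian matrix L.
G has 7 vertices and 9 edges.
Computing the (6 x 6) cofactor determinant gives 32.

32


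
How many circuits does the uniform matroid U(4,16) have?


In U(4,16), circuits are the (5)-element subsets.
Any set of 5 elements is dependent, and removing any one element gives
an independent set of size 4, so it is a minimal dependent set.
Number of circuits = C(16,5) = 4368.

4368


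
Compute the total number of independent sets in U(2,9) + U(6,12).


For a direct sum, |I(M1+M2)| = |I(M1)| * |I(M2)|.
|I(U(2,9))| = sum C(9,k) for k=0..2 = 46.
|I(U(6,12))| = sum C(12,k) for k=0..6 = 2510.
Total = 46 * 2510 = 115460.

115460


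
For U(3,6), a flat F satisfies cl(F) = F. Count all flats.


Flats of U(3,6): every subset of size < 3 is a flat, plus E itself.
Count = C(6,0) + C(6,1) + C(6,2) + 1
     = 1 + 6 + 15 + 1
     = 23.

23


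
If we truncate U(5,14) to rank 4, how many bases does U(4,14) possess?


Truncating U(5,14) to rank 4 gives U(4,14).
Bases of U(4,14) are all 4-element subsets of 14 elements.
Number of bases = C(14,4) = 14! / (4! * 10!) = 1001.

1001


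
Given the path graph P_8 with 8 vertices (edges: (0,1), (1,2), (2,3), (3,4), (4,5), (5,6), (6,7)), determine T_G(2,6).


A path on 8 vertices is a tree with 7 edges.
T(x,y) = x^(7) for any tree.
T(2,6) = 2^7 = 128.

128


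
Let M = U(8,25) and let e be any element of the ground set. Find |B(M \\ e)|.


Deleting e from U(8,25) gives U(8,24) since n > r.
Bases of U(8,24) = C(24,8) = 735471.

735471


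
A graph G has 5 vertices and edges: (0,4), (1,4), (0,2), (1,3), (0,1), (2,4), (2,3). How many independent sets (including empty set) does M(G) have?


An independent set in a graphic matroid is an acyclic edge subset.
G has 5 vertices and 7 edges.
Enumerate all 2^7 = 128 subsets, checking for acyclicity.
Total independent sets = 86.

86


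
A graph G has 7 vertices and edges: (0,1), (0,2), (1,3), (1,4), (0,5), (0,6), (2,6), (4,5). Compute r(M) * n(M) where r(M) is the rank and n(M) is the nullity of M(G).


r(M) = |V| - c = 7 - 1 = 6.
nullity = |E| - r(M) = 8 - 6 = 2.
Product = 6 * 2 = 12.

12


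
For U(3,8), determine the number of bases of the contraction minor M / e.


Contracting e from U(3,8) gives U(2,7).
Bases of U(2,7) = C(7,2) = 7! / (2! * 5!) = 21.

21


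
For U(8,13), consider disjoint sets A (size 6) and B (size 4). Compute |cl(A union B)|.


|A union B| = 6 + 4 = 10 (disjoint).
In U(8,13), cl(S) = S if |S| < 8, else cl(S) = E.
Since 10 >= 8, cl(A union B) = E.
|cl(A union B)| = 13.

13


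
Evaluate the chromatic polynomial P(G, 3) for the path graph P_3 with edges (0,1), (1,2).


P(P_3, k) = k * (k-1)^(2).
P(3) = 3 * 2^2 = 3 * 4 = 12.

12


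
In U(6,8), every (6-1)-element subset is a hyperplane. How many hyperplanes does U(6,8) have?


Hyperplanes of U(6,8) are flats of rank 5.
In a uniform matroid, these are exactly the (5)-element subsets.
Count = C(8,5) = 56.

56


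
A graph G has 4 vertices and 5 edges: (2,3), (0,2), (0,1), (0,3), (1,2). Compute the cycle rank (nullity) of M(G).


Cycle rank (nullity) = |E| - r(M) = |E| - (|V| - c).
|E| = 5, |V| = 4, c = 1.
Nullity = 5 - (4 - 1) = 5 - 3 = 2.

2


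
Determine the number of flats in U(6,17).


Flats of U(6,17): every subset of size < 6 is a flat, plus E itself.
Count = (17 choose 0) + (17 choose 1) + (17 choose 2) + (17 choose 3) + (17 choose 4) + (17 choose 5) + 1
     = 1 + 17 + 136 + 680 + 2380 + 6188 + 1
     = 9403.

9403


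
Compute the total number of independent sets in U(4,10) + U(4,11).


For a direct sum, |I(M1+M2)| = |I(M1)| * |I(M2)|.
|I(U(4,10))| = sum C(10,k) for k=0..4 = 386.
|I(U(4,11))| = sum C(11,k) for k=0..4 = 562.
Total = 386 * 562 = 216932.

216932


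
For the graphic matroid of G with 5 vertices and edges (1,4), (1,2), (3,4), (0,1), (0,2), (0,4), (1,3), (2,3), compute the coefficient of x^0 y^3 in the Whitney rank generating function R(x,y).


R(x,y) = sum over A in 2^E of x^(r(E)-r(A)) * y^(|A|-r(A)).
G has 5 vertices, 8 edges. r(E) = 4.
Enumerate all 2^8 = 256 subsets.
Count subsets with r(E)-r(A)=0 and |A|-r(A)=3: 8.

8


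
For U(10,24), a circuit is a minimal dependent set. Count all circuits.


In U(10,24), circuits are the (11)-element subsets.
Any set of 11 elements is dependent, and removing any one element gives
an independent set of size 10, so it is a minimal dependent set.
Number of circuits = C(24,11) = 24! / (11! * 13!) = 2496144.

2496144


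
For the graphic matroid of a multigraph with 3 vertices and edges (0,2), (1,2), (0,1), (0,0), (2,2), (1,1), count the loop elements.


In a graphic matroid, a loop is a self-loop edge (u,u) with rank 0.
Examining all 6 edges for self-loops...
Self-loops found: (0,0), (2,2), (1,1)
Number of loops = 3.

3


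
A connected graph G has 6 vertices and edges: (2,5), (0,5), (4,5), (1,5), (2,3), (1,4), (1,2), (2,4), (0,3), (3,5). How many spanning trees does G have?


By Kirchhoff's matrix tree theorem, the number of spanning trees equals
the determinant of any cofactor of the Laplacian matrix L.
G has 6 vertices and 10 edges.
Computing the (5 x 5) cofactor determinant gives 104.

104


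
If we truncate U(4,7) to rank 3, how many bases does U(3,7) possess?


Truncating U(4,7) to rank 3 gives U(3,7).
Bases of U(3,7) are all 3-element subsets of 7 elements.
Number of bases = (7 choose 3) = 35.

35


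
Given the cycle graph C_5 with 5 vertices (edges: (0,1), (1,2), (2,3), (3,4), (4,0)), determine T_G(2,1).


T(C_5; x,y) = x + x^2 + ... + x^(4) + y.
T(2,1) = 2^1 + 2^2 + 2^3 + 2^4 + 1
= 2 + 4 + 8 + 16 + 1
= 31.

31


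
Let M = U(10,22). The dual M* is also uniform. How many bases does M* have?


The dual of U(r,n) is U(n-r, n) = U(12,22).
Bases of U(12,22) are all (12)-element subsets.
|B(M*)| = C(22,12) = 646646.

646646


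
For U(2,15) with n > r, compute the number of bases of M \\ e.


Deleting e from U(2,15) gives U(2,14) since n > r.
Bases of U(2,14) = (14 choose 2) = 91.

91


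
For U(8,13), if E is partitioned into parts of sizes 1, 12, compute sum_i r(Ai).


r(Ai) = min(|Ai|, 8) for each part.
Sum = min(1,8) + min(12,8)
    = 1 + 8
    = 9.

9


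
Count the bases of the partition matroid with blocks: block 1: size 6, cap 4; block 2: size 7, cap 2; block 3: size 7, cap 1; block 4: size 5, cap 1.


A basis picks exactly ci elements from block i.
Number of bases = product of C(|Si|, ci).
= C(6,4) * C(7,2) * C(7,1) * C(5,1)
= 15 * 21 * 7 * 5
= 11025.

11025


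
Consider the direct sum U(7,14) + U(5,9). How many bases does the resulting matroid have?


Bases of a direct sum M1 + M2: |B| = |B(M1)| * |B(M2)|.
|B(U(7,14))| = C(14,7) = 3432.
|B(U(5,9))| = C(9,5) = 126.
Total bases = 3432 * 126 = 432432.

432432


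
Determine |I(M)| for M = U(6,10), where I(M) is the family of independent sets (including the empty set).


Independent sets of U(6,10) are all subsets of size <= 6.
Count = C(10,0) + C(10,1) + C(10,2) + C(10,3) + C(10,4) + C(10,5) + C(10,6)
     = 1 + 10 + 45 + 120 + 210 + 252 + 210
     = 848.

848


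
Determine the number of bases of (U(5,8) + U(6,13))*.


(M1+M2)* = M1* + M2*.
M1* = U(3,8), bases: C(8,3) = 56.
M2* = U(7,13), bases: C(13,7) = 1716.
|B(M*)| = 56 * 1716 = 96096.

96096


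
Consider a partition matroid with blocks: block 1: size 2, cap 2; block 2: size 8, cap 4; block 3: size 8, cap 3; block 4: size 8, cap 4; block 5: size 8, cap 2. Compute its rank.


Rank of a partition matroid = sum of min(|Si|, ci) for each block.
= min(2,2) + min(8,4) + min(8,3) + min(8,4) + min(8,2)
= 2 + 4 + 3 + 4 + 2
= 15.

15


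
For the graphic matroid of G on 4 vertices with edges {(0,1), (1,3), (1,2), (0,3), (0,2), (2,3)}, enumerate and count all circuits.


A circuit in a graphic matroid = edge set of a simple cycle.
G has 4 vertices and 6 edges.
Enumerating all minimal edge subsets forming cycles...
Total circuits found: 7.

7


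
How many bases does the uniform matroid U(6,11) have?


Bases of U(6,11) are all 6-element subsets of the 11-element ground set.
Number of bases = C(11,6).
C(11,6) = 462.

462


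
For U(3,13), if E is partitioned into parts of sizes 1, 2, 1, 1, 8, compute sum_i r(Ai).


r(Ai) = min(|Ai|, 3) for each part.
Sum = min(1,3) + min(2,3) + min(1,3) + min(1,3) + min(8,3)
    = 1 + 2 + 1 + 1 + 3
    = 8.

8


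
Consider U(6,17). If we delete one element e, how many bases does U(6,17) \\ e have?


Deleting e from U(6,17) gives U(6,16) since n > r.
Bases of U(6,16) = C(16,6) = 8008.

8008


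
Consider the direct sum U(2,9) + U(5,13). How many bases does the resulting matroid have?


Bases of a direct sum M1 + M2: |B| = |B(M1)| * |B(M2)|.
|B(U(2,9))| = C(9,2) = 36.
|B(U(5,13))| = C(13,5) = 1287.
Total bases = 36 * 1287 = 46332.

46332


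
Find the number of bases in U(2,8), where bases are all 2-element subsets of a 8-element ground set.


Bases of U(2,8) are all 2-element subsets of the 8-element ground set.
Number of bases = C(8,2).
(8 choose 2) = 28.

28


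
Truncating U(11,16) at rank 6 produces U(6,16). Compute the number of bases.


Truncating U(11,16) to rank 6 gives U(6,16).
Bases of U(6,16) are all 6-element subsets of 16 elements.
Number of bases = C(16,6) = 8008.

8008


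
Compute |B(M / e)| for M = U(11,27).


Contracting e from U(11,27) gives U(10,26).
Bases of U(10,26) = C(26,10) = 5311735.

5311735


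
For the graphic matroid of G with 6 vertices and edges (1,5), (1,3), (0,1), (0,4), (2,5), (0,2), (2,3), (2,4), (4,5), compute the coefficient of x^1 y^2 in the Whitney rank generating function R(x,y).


R(x,y) = sum over A in 2^E of x^(r(E)-r(A)) * y^(|A|-r(A)).
G has 6 vertices, 9 edges. r(E) = 5.
Enumerate all 2^9 = 512 subsets.
Count subsets with r(E)-r(A)=1 and |A|-r(A)=2: 12.

12


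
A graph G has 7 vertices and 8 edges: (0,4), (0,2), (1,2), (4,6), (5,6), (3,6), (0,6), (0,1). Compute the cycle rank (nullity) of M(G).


Cycle rank (nullity) = |E| - r(M) = |E| - (|V| - c).
|E| = 8, |V| = 7, c = 1.
Nullity = 8 - (7 - 1) = 8 - 6 = 2.

2


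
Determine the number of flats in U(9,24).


Flats of U(9,24): every subset of size < 9 is a flat, plus E itself.
Count = C(24,0) + C(24,1) + C(24,2) + C(24,3) + C(24,4) + C(24,5) + C(24,6) + C(24,7) + C(24,8) + 1
     = 1 + 24 + 276 + 2024 + 10626 + 42504 + 134596 + 346104 + 735471 + 1
     = 1271627.

1271627


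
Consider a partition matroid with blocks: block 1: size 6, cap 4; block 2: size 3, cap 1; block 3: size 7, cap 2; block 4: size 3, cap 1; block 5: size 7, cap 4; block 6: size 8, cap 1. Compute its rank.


Rank of a partition matroid = sum of min(|Si|, ci) for each block.
= min(6,4) + min(3,1) + min(7,2) + min(3,1) + min(7,4) + min(8,1)
= 4 + 1 + 2 + 1 + 4 + 1
= 13.

13


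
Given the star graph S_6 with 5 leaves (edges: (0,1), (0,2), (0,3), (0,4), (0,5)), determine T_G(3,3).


A star on 6 vertices is a tree with 5 edges.
T(x,y) = x^(5) for any tree.
T(3,3) = 3^5 = 243.

243


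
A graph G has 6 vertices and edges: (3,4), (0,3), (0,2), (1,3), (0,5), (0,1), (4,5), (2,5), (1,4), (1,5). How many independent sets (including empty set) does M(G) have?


An independent set in a graphic matroid is an acyclic edge subset.
G has 6 vertices and 10 edges.
Enumerate all 2^10 = 1024 subsets, checking for acyclicity.
Total independent sets = 454.

454


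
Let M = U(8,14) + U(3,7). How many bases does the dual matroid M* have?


(M1+M2)* = M1* + M2*.
M1* = U(6,14), bases: C(14,6) = 3003.
M2* = U(4,7), bases: C(7,4) = 35.
|B(M*)| = 3003 * 35 = 105105.

105105


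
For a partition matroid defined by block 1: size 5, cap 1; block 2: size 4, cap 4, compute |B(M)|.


A basis picks exactly ci elements from block i.
Number of bases = product of C(|Si|, ci).
= C(5,1) * C(4,4)
= 5 * 1
= 5.

5


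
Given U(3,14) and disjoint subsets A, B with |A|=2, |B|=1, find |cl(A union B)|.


|A union B| = 2 + 1 = 3 (disjoint).
In U(3,14), cl(S) = S if |S| < 3, else cl(S) = E.
Since 3 >= 3, cl(A union B) = E.
|cl(A union B)| = 14.

14


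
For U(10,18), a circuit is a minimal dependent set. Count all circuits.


In U(10,18), circuits are the (11)-element subsets.
Any set of 11 elements is dependent, and removing any one element gives
an independent set of size 10, so it is a minimal dependent set.
Number of circuits = C(18,11) = 31824.

31824


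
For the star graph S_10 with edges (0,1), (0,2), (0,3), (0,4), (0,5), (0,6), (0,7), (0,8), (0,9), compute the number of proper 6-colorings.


P(tree, k) = k * (k-1)^(9) for any tree on 10 vertices.
P(6) = 6 * 5^9 = 6 * 1953125 = 11718750.

11718750


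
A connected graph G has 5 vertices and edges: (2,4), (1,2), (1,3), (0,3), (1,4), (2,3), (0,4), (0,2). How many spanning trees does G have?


By Kirchhoff's matrix tree theorem, the number of spanning trees equals
the determinant of any cofactor of the Laplacian matrix L.
G has 5 vertices and 8 edges.
Computing the (4 x 4) cofactor determinant gives 45.

45


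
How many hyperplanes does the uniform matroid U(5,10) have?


Hyperplanes of U(5,10) are flats of rank 4.
In a uniform matroid, these are exactly the (4)-element subsets.
Count = (10 choose 4) = 210.

210


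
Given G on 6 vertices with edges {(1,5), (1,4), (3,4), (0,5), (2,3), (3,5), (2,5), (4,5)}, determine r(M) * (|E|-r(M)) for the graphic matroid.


r(M) = |V| - c = 6 - 1 = 5.
nullity = |E| - r(M) = 8 - 5 = 3.
Product = 5 * 3 = 15.

15


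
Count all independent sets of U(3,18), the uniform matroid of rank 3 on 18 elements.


Independent sets of U(3,18) are all subsets of size <= 3.
Count = (18 choose 0) + (18 choose 1) + (18 choose 2) + (18 choose 3)
     = 1 + 18 + 153 + 816
     = 988.

988


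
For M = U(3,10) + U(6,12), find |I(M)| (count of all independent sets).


For a direct sum, |I(M1+M2)| = |I(M1)| * |I(M2)|.
|I(U(3,10))| = sum C(10,k) for k=0..3 = 176.
|I(U(6,12))| = sum C(12,k) for k=0..6 = 2510.
Total = 176 * 2510 = 441760.

441760


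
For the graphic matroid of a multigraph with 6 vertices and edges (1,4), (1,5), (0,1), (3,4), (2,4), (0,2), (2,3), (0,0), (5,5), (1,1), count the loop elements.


In a graphic matroid, a loop is a self-loop edge (u,u) with rank 0.
Examining all 10 edges for self-loops...
Self-loops found: (0,0), (5,5), (1,1)
Number of loops = 3.

3


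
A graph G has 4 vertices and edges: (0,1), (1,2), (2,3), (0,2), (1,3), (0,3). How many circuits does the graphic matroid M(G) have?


A circuit in a graphic matroid = edge set of a simple cycle.
G has 4 vertices and 6 edges.
Enumerating all minimal edge subsets forming cycles...
Total circuits found: 7.

7


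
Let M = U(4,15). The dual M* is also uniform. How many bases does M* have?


The dual of U(r,n) is U(n-r, n) = U(11,15).
Bases of U(11,15) are all (11)-element subsets.
|B(M*)| = C(15,11) = 1365.

1365


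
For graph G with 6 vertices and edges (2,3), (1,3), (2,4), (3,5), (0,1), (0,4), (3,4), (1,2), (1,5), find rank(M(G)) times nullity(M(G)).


r(M) = |V| - c = 6 - 1 = 5.
nullity = |E| - r(M) = 9 - 5 = 4.
Product = 5 * 4 = 20.

20


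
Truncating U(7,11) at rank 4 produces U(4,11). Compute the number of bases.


Truncating U(7,11) to rank 4 gives U(4,11).
Bases of U(4,11) are all 4-element subsets of 11 elements.
Number of bases = C(11,4) = 11! / (4! * 7!) = 330.

330


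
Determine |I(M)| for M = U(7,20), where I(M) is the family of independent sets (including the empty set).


Independent sets of U(7,20) are all subsets of size <= 7.
Count = (20 choose 0) + (20 choose 1) + (20 choose 2) + (20 choose 3) + (20 choose 4) + (20 choose 5) + (20 choose 6) + (20 choose 7)
     = 1 + 20 + 190 + 1140 + 4845 + 15504 + 38760 + 77520
     = 137980.

137980


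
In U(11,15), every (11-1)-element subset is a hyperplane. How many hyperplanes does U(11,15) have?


Hyperplanes of U(11,15) are flats of rank 10.
In a uniform matroid, these are exactly the (10)-element subsets.
Count = C(15,10) = 3003.

3003


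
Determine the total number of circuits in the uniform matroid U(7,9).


In U(7,9), circuits are the (8)-element subsets.
Any set of 8 elements is dependent, and removing any one element gives
an independent set of size 7, so it is a minimal dependent set.
Number of circuits = C(9,8) = 9.

9


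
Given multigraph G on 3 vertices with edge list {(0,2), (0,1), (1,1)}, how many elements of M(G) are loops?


In a graphic matroid, a loop is a self-loop edge (u,u) with rank 0.
Examining all 3 edges for self-loops...
Self-loops found: (1,1)
Number of loops = 1.

1


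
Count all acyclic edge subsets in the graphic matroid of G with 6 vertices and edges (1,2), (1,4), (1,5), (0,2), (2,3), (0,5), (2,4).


An independent set in a graphic matroid is an acyclic edge subset.
G has 6 vertices and 7 edges.
Enumerate all 2^7 = 128 subsets, checking for acyclicity.
Total independent sets = 104.

104


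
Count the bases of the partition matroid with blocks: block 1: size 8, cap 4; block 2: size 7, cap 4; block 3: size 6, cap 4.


A basis picks exactly ci elements from block i.
Number of bases = product of C(|Si|, ci).
= C(8,4) * C(7,4) * C(6,4)
= 70 * 35 * 15
= 36750.

36750


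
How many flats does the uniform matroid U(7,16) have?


Flats of U(7,16): every subset of size < 7 is a flat, plus E itself.
Count = (16 choose 0) + (16 choose 1) + (16 choose 2) + (16 choose 3) + (16 choose 4) + (16 choose 5) + (16 choose 6) + 1
     = 1 + 16 + 120 + 560 + 1820 + 4368 + 8008 + 1
     = 14894.

14894


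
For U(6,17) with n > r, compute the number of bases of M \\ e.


Deleting e from U(6,17) gives U(6,16) since n > r.
Bases of U(6,16) = C(16,6) = 8008.

8008


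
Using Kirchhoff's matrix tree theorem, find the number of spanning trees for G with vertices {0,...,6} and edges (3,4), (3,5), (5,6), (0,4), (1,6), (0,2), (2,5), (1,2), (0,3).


By Kirchhoff's matrix tree theorem, the number of spanning trees equals
the determinant of any cofactor of the Laplacian matrix L.
G has 7 vertices and 9 edges.
Computing the (6 x 6) cofactor determinant gives 41.

41


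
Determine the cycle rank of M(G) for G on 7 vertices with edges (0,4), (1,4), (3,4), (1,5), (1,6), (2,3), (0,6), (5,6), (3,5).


Cycle rank (nullity) = |E| - r(M) = |E| - (|V| - c).
|E| = 9, |V| = 7, c = 1.
Nullity = 9 - (7 - 1) = 9 - 6 = 3.

3


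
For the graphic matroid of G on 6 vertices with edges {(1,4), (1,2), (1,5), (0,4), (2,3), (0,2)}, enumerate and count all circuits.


A circuit in a graphic matroid = edge set of a simple cycle.
G has 6 vertices and 6 edges.
Enumerating all minimal edge subsets forming cycles...
Total circuits found: 1.

1


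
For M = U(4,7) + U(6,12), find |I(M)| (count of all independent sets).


For a direct sum, |I(M1+M2)| = |I(M1)| * |I(M2)|.
|I(U(4,7))| = sum C(7,k) for k=0..4 = 99.
|I(U(6,12))| = sum C(12,k) for k=0..6 = 2510.
Total = 99 * 2510 = 248490.

248490


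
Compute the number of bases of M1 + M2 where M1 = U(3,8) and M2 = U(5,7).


Bases of a direct sum M1 + M2: |B| = |B(M1)| * |B(M2)|.
|B(U(3,8))| = C(8,3) = 56.
|B(U(5,7))| = C(7,5) = 21.
Total bases = 56 * 21 = 1176.

1176


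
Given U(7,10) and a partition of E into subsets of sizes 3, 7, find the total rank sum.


r(Ai) = min(|Ai|, 7) for each part.
Sum = min(3,7) + min(7,7)
    = 3 + 7
    = 10.

10


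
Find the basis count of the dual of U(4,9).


The dual of U(r,n) is U(n-r, n) = U(5,9).
Bases of U(5,9) are all (5)-element subsets.
|B(M*)| = (9 choose 5) = 126.

126


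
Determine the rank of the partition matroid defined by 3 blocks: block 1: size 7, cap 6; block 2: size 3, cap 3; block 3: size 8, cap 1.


Rank of a partition matroid = sum of min(|Si|, ci) for each block.
= min(7,6) + min(3,3) + min(8,1)
= 6 + 3 + 1
= 10.

10


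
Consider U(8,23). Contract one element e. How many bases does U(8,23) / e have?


Contracting e from U(8,23) gives U(7,22).
Bases of U(7,22) = C(22,7) = 170544.

170544


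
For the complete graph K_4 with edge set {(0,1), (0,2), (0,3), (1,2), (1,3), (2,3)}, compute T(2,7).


T(K_4; x,y) = x^3 + 3x^2 + 4xy + 2x + y^3 + 3y^2 + 2y.
Substituting x=2, y=7:
= 8 + 12 + 56 + 4 + 343 + 147 + 14
= 584.

584


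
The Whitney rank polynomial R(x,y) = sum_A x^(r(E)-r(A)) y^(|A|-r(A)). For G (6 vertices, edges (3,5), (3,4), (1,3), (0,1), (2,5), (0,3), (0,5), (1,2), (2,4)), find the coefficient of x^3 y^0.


R(x,y) = sum over A in 2^E of x^(r(E)-r(A)) * y^(|A|-r(A)).
G has 6 vertices, 9 edges. r(E) = 5.
Enumerate all 2^9 = 512 subsets.
Count subsets with r(E)-r(A)=3 and |A|-r(A)=0: 36.

36


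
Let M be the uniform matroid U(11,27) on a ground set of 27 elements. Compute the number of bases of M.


Bases of U(11,27) are all 11-element subsets of the 27-element ground set.
Number of bases = C(27,11).
C(27,11) = 27! / (11! * 16!) = 13037895.

13037895


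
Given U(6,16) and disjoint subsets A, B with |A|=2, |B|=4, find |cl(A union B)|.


|A union B| = 2 + 4 = 6 (disjoint).
In U(6,16), cl(S) = S if |S| < 6, else cl(S) = E.
Since 6 >= 6, cl(A union B) = E.
|cl(A union B)| = 16.

16


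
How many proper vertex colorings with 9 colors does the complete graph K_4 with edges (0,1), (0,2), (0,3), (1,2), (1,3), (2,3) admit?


P(K_4, k) = k(k-1)(k-2)...(k-3).
P(9) = (9) * (8) * (7) * (6) = 3024.

3024


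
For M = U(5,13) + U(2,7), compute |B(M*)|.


(M1+M2)* = M1* + M2*.
M1* = U(8,13), bases: C(13,8) = 1287.
M2* = U(5,7), bases: C(7,5) = 21.
|B(M*)| = 1287 * 21 = 27027.

27027


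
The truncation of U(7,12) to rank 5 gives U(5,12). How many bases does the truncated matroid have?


Truncating U(7,12) to rank 5 gives U(5,12).
Bases of U(5,12) are all 5-element subsets of 12 elements.
Number of bases = (12 choose 5) = 792.

792


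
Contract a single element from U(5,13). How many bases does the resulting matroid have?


Contracting e from U(5,13) gives U(4,12).
Bases of U(4,12) = C(12,4) = (12 * 11 * 10 * 9) / (1 * 2 * 3 * 4) = 495.

495


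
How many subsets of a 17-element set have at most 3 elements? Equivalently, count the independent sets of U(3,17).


Independent sets of U(3,17) are all subsets of size <= 3.
Count = (17 choose 0) + (17 choose 1) + (17 choose 2) + (17 choose 3)
     = 1 + 17 + 136 + 680
     = 834.

834


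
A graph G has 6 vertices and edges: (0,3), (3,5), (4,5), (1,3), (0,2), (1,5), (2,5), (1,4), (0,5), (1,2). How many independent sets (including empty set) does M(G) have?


An independent set in a graphic matroid is an acyclic edge subset.
G has 6 vertices and 10 edges.
Enumerate all 2^10 = 1024 subsets, checking for acyclicity.
Total independent sets = 450.

450


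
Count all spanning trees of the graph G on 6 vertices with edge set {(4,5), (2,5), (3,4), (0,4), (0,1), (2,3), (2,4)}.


By Kirchhoff's matrix tree theorem, the number of spanning trees equals
the determinant of any cofactor of the Laplacian matrix L.
G has 6 vertices and 7 edges.
Computing the (5 x 5) cofactor determinant gives 8.

8


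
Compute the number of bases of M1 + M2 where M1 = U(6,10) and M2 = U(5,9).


Bases of a direct sum M1 + M2: |B| = |B(M1)| * |B(M2)|.
|B(U(6,10))| = C(10,6) = 210.
|B(U(5,9))| = C(9,5) = 126.
Total bases = 210 * 126 = 26460.

26460


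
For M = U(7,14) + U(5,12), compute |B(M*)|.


(M1+M2)* = M1* + M2*.
M1* = U(7,14), bases: C(14,7) = 3432.
M2* = U(7,12), bases: C(12,7) = 792.
|B(M*)| = 3432 * 792 = 2718144.

2718144


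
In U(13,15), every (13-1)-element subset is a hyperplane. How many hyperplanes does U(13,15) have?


Hyperplanes of U(13,15) are flats of rank 12.
In a uniform matroid, these are exactly the (12)-element subsets.
Count = (15 choose 12) = 455.

455


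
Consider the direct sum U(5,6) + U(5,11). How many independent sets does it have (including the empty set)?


For a direct sum, |I(M1+M2)| = |I(M1)| * |I(M2)|.
|I(U(5,6))| = sum C(6,k) for k=0..5 = 63.
|I(U(5,11))| = sum C(11,k) for k=0..5 = 1024.
Total = 63 * 1024 = 64512.

64512


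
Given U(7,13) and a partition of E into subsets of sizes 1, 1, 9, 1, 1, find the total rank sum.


r(Ai) = min(|Ai|, 7) for each part.
Sum = min(1,7) + min(1,7) + min(9,7) + min(1,7) + min(1,7)
    = 1 + 1 + 7 + 1 + 1
    = 11.

11


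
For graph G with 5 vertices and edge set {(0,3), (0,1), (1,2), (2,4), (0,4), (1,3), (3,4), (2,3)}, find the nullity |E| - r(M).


Cycle rank (nullity) = |E| - r(M) = |E| - (|V| - c).
|E| = 8, |V| = 5, c = 1.
Nullity = 8 - (5 - 1) = 8 - 4 = 4.

4


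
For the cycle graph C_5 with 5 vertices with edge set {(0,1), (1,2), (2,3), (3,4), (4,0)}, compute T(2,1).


T(C_5; x,y) = x + x^2 + ... + x^(4) + y.
T(2,1) = 2^1 + 2^2 + 2^3 + 2^4 + 1
= 2 + 4 + 8 + 16 + 1
= 31.

31


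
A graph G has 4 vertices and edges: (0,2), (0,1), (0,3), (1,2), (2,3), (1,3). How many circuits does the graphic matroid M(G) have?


A circuit in a graphic matroid = edge set of a simple cycle.
G has 4 vertices and 6 edges.
Enumerating all minimal edge subsets forming cycles...
Total circuits found: 7.

7


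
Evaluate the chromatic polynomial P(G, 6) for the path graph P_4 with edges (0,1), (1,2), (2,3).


P(P_4, k) = k * (k-1)^(3).
P(6) = 6 * 5^3 = 6 * 125 = 750.

750


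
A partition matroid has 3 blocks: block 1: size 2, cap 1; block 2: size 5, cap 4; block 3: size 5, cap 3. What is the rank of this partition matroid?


Rank of a partition matroid = sum of min(|Si|, ci) for each block.
= min(2,1) + min(5,4) + min(5,3)
= 1 + 4 + 3
= 8.

8


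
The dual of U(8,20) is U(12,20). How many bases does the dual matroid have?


The dual of U(r,n) is U(n-r, n) = U(12,20).
Bases of U(12,20) are all (12)-element subsets.
|B(M*)| = C(20,12) = 20! / (12! * 8!) = 125970.

125970


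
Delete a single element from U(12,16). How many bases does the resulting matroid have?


Deleting e from U(12,16) gives U(12,15) since n > r.
Bases of U(12,15) = C(15,12) = 455.

455


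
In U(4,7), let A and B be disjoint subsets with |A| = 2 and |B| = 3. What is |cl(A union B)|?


|A union B| = 2 + 3 = 5 (disjoint).
In U(4,7), cl(S) = S if |S| < 4, else cl(S) = E.
Since 5 >= 4, cl(A union B) = E.
|cl(A union B)| = 7.

7


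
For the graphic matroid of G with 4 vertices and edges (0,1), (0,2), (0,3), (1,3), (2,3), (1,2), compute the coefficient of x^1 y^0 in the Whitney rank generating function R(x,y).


R(x,y) = sum over A in 2^E of x^(r(E)-r(A)) * y^(|A|-r(A)).
G has 4 vertices, 6 edges. r(E) = 3.
Enumerate all 2^6 = 64 subsets.
Count subsets with r(E)-r(A)=1 and |A|-r(A)=0: 15.

15


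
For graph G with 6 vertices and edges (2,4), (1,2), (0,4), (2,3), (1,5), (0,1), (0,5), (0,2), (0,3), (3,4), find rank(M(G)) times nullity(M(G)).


r(M) = |V| - c = 6 - 1 = 5.
nullity = |E| - r(M) = 10 - 5 = 5.
Product = 5 * 5 = 25.

25


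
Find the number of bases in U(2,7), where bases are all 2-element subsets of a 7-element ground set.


Bases of U(2,7) are all 2-element subsets of the 7-element ground set.
Number of bases = C(7,2).
C(7,2) = (7 * 6) / (1 * 2) = 21.

21


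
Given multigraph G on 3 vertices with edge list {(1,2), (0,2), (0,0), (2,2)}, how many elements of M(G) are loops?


In a graphic matroid, a loop is a self-loop edge (u,u) with rank 0.
Examining all 4 edges for self-loops...
Self-loops found: (0,0), (2,2)
Number of loops = 2.

2


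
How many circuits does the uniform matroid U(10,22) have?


In U(10,22), circuits are the (11)-element subsets.
Any set of 11 elements is dependent, and removing any one element gives
an independent set of size 10, so it is a minimal dependent set.
Number of circuits = (22 choose 11) = 705432.

705432


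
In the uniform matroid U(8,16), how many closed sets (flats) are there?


Flats of U(8,16): every subset of size < 8 is a flat, plus E itself.
Count = C(16,0) + C(16,1) + C(16,2) + C(16,3) + C(16,4) + C(16,5) + C(16,6) + C(16,7) + 1
     = 1 + 16 + 120 + 560 + 1820 + 4368 + 8008 + 11440 + 1
     = 26334.

26334


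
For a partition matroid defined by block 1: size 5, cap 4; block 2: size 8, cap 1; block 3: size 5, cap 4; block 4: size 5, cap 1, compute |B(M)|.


A basis picks exactly ci elements from block i.
Number of bases = product of C(|Si|, ci).
= C(5,4) * C(8,1) * C(5,4) * C(5,1)
= 5 * 8 * 5 * 5
= 1000.

1000


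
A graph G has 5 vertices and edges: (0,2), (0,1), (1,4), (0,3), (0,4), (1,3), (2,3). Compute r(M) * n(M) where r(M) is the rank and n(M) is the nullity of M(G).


r(M) = |V| - c = 5 - 1 = 4.
nullity = |E| - r(M) = 7 - 4 = 3.
Product = 4 * 3 = 12.

12


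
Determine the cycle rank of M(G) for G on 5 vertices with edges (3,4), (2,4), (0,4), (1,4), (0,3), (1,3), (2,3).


Cycle rank (nullity) = |E| - r(M) = |E| - (|V| - c).
|E| = 7, |V| = 5, c = 1.
Nullity = 7 - (5 - 1) = 7 - 4 = 3.

3


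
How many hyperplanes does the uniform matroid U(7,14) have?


Hyperplanes of U(7,14) are flats of rank 6.
In a uniform matroid, these are exactly the (6)-element subsets.
Count = C(14,6) = 14! / (6! * 8!) = 3003.

3003


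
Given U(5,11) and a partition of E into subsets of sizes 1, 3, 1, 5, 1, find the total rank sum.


r(Ai) = min(|Ai|, 5) for each part.
Sum = min(1,5) + min(3,5) + min(1,5) + min(5,5) + min(1,5)
    = 1 + 3 + 1 + 5 + 1
    = 11.

11


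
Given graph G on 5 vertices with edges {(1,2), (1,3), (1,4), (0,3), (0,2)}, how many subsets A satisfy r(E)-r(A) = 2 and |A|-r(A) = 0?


R(x,y) = sum over A in 2^E of x^(r(E)-r(A)) * y^(|A|-r(A)).
G has 5 vertices, 5 edges. r(E) = 4.
Enumerate all 2^5 = 32 subsets.
Count subsets with r(E)-r(A)=2 and |A|-r(A)=0: 10.

10


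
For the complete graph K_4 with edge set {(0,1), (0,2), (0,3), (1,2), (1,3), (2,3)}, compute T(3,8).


T(K_4; x,y) = x^3 + 3x^2 + 4xy + 2x + y^3 + 3y^2 + 2y.
Substituting x=3, y=8:
= 27 + 27 + 96 + 6 + 512 + 192 + 16
= 876.

876


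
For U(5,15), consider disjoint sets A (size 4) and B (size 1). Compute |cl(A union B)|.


|A union B| = 4 + 1 = 5 (disjoint).
In U(5,15), cl(S) = S if |S| < 5, else cl(S) = E.
Since 5 >= 5, cl(A union B) = E.
|cl(A union B)| = 15.

15


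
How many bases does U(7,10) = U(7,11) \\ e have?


Deleting e from U(7,11) gives U(7,10) since n > r.
Bases of U(7,10) = (10 choose 7) = 120.

120


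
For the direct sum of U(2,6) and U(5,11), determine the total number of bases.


Bases of a direct sum M1 + M2: |B| = |B(M1)| * |B(M2)|.
|B(U(2,6))| = C(6,2) = 15.
|B(U(5,11))| = C(11,5) = 462.
Total bases = 15 * 462 = 6930.

6930


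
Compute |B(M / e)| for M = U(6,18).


Contracting e from U(6,18) gives U(5,17).
Bases of U(5,17) = C(17,5) = 6188.

6188


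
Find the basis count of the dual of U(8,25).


The dual of U(r,n) is U(n-r, n) = U(17,25).
Bases of U(17,25) are all (17)-element subsets.
|B(M*)| = (25 choose 17) = 1081575.

1081575


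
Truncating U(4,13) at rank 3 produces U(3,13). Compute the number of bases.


Truncating U(4,13) to rank 3 gives U(3,13).
Bases of U(3,13) are all 3-element subsets of 13 elements.
Number of bases = C(13,3) = 13! / (3! * 10!) = 286.

286


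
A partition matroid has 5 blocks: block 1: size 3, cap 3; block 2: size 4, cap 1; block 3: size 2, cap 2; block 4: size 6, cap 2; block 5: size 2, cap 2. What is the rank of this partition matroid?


Rank of a partition matroid = sum of min(|Si|, ci) for each block.
= min(3,3) + min(4,1) + min(2,2) + min(6,2) + min(2,2)
= 3 + 1 + 2 + 2 + 2
= 10.

10


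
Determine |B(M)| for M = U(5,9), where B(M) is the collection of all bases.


Bases of U(5,9) are all 5-element subsets of the 9-element ground set.
Number of bases = C(9,5).
C(9,5) = 126.

126


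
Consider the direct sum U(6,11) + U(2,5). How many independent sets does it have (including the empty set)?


For a direct sum, |I(M1+M2)| = |I(M1)| * |I(M2)|.
|I(U(6,11))| = sum C(11,k) for k=0..6 = 1486.
|I(U(2,5))| = sum C(5,k) for k=0..2 = 16.
Total = 1486 * 16 = 23776.

23776


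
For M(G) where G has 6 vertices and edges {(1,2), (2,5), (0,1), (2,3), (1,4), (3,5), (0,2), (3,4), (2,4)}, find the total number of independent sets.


An independent set in a graphic matroid is an acyclic edge subset.
G has 6 vertices and 9 edges.
Enumerate all 2^9 = 512 subsets, checking for acyclicity.
Total independent sets = 280.

280


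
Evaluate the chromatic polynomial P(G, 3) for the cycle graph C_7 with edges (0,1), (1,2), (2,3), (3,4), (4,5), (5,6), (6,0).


P(C_7, k) = (k-1)^7 + (-1)^7*(k-1).
P(3) = (2)^7 - 2
= 128 - 2 = 126.

126


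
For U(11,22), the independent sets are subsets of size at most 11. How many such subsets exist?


Independent sets of U(11,22) are all subsets of size <= 11.
Count = C(22,0) + C(22,1) + C(22,2) + C(22,3) + C(22,4) + C(22,5) + C(22,6) + C(22,7) + C(22,8) + C(22,9) + C(22,10) + C(22,11)
     = 1 + 22 + 231 + 1540 + 7315 + 26334 + 74613 + 170544 + 319770 + 497420 + 646646 + 705432
     = 2449868.

2449868


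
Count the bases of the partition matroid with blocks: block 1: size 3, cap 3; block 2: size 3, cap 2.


A basis picks exactly ci elements from block i.
Number of bases = product of C(|Si|, ci).
= C(3,3) * C(3,2)
= 1 * 3
= 3.

3


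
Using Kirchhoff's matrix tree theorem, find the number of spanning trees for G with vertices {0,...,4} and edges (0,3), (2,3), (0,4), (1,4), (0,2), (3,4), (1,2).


By Kirchhoff's matrix tree theorem, the number of spanning trees equals
the determinant of any cofactor of the Laplacian matrix L.
G has 5 vertices and 7 edges.
Computing the (4 x 4) cofactor determinant gives 24.

24


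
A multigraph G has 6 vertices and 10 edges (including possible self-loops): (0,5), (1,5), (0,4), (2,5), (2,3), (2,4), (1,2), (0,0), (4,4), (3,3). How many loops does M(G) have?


In a graphic matroid, a loop is a self-loop edge (u,u) with rank 0.
Examining all 10 edges for self-loops...
Self-loops found: (0,0), (4,4), (3,3)
Number of loops = 3.

3


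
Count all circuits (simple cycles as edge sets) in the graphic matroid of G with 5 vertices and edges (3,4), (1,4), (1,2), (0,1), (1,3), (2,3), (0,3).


A circuit in a graphic matroid = edge set of a simple cycle.
G has 5 vertices and 7 edges.
Enumerating all minimal edge subsets forming cycles...
Total circuits found: 6.

6


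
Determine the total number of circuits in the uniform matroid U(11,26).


In U(11,26), circuits are the (12)-element subsets.
Any set of 12 elements is dependent, and removing any one element gives
an independent set of size 11, so it is a minimal dependent set.
Number of circuits = C(26,12) = 26! / (12! * 14!) = 9657700.

9657700


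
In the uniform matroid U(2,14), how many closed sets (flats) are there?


Flats of U(2,14): every subset of size < 2 is a flat, plus E itself.
Count = (14 choose 0) + (14 choose 1) + 1
     = 1 + 14 + 1
     = 16.

16


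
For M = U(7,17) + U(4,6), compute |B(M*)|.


(M1+M2)* = M1* + M2*.
M1* = U(10,17), bases: C(17,10) = 19448.
M2* = U(2,6), bases: C(6,2) = 15.
|B(M*)| = 19448 * 15 = 291720.

291720


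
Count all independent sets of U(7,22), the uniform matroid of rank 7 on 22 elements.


Independent sets of U(7,22) are all subsets of size <= 7.
Count = (22 choose 0) + (22 choose 1) + (22 choose 2) + (22 choose 3) + (22 choose 4) + (22 choose 5) + (22 choose 6) + (22 choose 7)
     = 1 + 22 + 231 + 1540 + 7315 + 26334 + 74613 + 170544
     = 280600.

280600


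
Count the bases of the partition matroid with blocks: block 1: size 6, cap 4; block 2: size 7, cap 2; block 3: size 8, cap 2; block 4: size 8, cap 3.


A basis picks exactly ci elements from block i.
Number of bases = product of C(|Si|, ci).
= C(6,4) * C(7,2) * C(8,2) * C(8,3)
= 15 * 21 * 28 * 56
= 493920.

493920


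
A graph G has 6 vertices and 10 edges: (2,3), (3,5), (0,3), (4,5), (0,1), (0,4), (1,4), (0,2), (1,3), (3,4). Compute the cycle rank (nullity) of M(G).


Cycle rank (nullity) = |E| - r(M) = |E| - (|V| - c).
|E| = 10, |V| = 6, c = 1.
Nullity = 10 - (6 - 1) = 10 - 5 = 5.

5


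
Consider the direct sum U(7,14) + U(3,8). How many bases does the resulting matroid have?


Bases of a direct sum M1 + M2: |B| = |B(M1)| * |B(M2)|.
|B(U(7,14))| = C(14,7) = 3432.
|B(U(3,8))| = C(8,3) = 56.
Total bases = 3432 * 56 = 192192.

192192


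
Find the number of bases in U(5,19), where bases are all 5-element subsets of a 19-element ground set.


Bases of U(5,19) are all 5-element subsets of the 19-element ground set.
Number of bases = C(19,5).
C(19,5) = 19! / (5! * 14!) = 11628.

11628


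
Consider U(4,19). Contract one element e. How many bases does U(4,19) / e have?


Contracting e from U(4,19) gives U(3,18).
Bases of U(3,18) = C(18,3) = (18 * 17 * 16) / (1 * 2 * 3) = 816.

816


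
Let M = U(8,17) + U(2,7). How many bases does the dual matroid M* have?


(M1+M2)* = M1* + M2*.
M1* = U(9,17), bases: C(17,9) = 24310.
M2* = U(5,7), bases: C(7,5) = 21.
|B(M*)| = 24310 * 21 = 510510.

510510


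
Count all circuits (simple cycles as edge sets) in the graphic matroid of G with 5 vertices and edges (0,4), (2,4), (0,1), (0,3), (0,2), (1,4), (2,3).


A circuit in a graphic matroid = edge set of a simple cycle.
G has 5 vertices and 7 edges.
Enumerating all minimal edge subsets forming cycles...
Total circuits found: 6.

6


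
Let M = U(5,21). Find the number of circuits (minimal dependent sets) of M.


In U(5,21), circuits are the (6)-element subsets.
Any set of 6 elements is dependent, and removing any one element gives
an independent set of size 5, so it is a minimal dependent set.
Number of circuits = (21 choose 6) = 54264.

54264


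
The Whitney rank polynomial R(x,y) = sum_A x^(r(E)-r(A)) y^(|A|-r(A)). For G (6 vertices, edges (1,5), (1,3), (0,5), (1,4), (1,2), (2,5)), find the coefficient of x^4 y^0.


R(x,y) = sum over A in 2^E of x^(r(E)-r(A)) * y^(|A|-r(A)).
G has 6 vertices, 6 edges. r(E) = 5.
Enumerate all 2^6 = 64 subsets.
Count subsets with r(E)-r(A)=4 and |A|-r(A)=0: 6.

6


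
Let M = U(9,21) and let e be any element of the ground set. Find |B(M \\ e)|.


Deleting e from U(9,21) gives U(9,20) since n > r.
Bases of U(9,20) = C(20,9) = 167960.

167960


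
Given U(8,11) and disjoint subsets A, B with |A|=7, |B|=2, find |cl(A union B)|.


|A union B| = 7 + 2 = 9 (disjoint).
In U(8,11), cl(S) = S if |S| < 8, else cl(S) = E.
Since 9 >= 8, cl(A union B) = E.
|cl(A union B)| = 11.

11


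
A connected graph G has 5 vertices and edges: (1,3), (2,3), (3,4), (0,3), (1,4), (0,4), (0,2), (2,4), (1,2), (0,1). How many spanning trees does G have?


By Kirchhoff's matrix tree theorem, the number of spanning trees equals
the determinant of any cofactor of the Laplacian matrix L.
G has 5 vertices and 10 edges.
Computing the (4 x 4) cofactor determinant gives 125.

125
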